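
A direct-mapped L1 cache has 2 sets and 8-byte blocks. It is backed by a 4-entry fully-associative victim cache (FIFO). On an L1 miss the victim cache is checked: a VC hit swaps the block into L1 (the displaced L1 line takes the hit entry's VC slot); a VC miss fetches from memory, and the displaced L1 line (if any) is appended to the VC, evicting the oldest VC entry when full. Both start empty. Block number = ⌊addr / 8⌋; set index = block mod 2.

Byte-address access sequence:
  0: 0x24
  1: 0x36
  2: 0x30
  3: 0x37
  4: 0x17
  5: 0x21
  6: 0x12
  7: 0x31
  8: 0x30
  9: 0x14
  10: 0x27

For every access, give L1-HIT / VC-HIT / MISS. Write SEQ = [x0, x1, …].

0: 0x24 (blk 4, set 0) → MISS  vc=[]
1: 0x36 (blk 6, set 0) → MISS  vc=[4]
2: 0x30 (blk 6, set 0) → L1-HIT  vc=[4]
3: 0x37 (blk 6, set 0) → L1-HIT  vc=[4]
4: 0x17 (blk 2, set 0) → MISS  vc=[4, 6]
5: 0x21 (blk 4, set 0) → VC-HIT  vc=[2, 6]
6: 0x12 (blk 2, set 0) → VC-HIT  vc=[4, 6]
7: 0x31 (blk 6, set 0) → VC-HIT  vc=[4, 2]
8: 0x30 (blk 6, set 0) → L1-HIT  vc=[4, 2]
9: 0x14 (blk 2, set 0) → VC-HIT  vc=[4, 6]
10: 0x27 (blk 4, set 0) → VC-HIT  vc=[2, 6]

SEQ = [MISS, MISS, L1-HIT, L1-HIT, MISS, VC-HIT, VC-HIT, VC-HIT, L1-HIT, VC-HIT, VC-HIT]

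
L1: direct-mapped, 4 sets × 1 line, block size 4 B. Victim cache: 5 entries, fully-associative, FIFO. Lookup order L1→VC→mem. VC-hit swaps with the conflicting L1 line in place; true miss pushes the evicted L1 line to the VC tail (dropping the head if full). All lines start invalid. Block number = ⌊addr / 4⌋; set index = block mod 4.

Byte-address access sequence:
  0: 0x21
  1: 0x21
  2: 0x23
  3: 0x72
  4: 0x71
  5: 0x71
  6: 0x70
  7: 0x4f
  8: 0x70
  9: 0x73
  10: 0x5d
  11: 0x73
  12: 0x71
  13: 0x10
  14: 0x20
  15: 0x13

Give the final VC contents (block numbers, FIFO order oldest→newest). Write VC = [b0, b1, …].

VC = [8, 19, 28]

  [0] addr=0x21 blk=8 s=0: MISS | VC []
  [1] addr=0x21 blk=8 s=0: L1-HIT | VC []
  [2] addr=0x23 blk=8 s=0: L1-HIT | VC []
  [3] addr=0x72 blk=28 s=0: MISS | VC [8]
  [4] addr=0x71 blk=28 s=0: L1-HIT | VC [8]
  [5] addr=0x71 blk=28 s=0: L1-HIT | VC [8]
  [6] addr=0x70 blk=28 s=0: L1-HIT | VC [8]
  [7] addr=0x4f blk=19 s=3: MISS | VC [8]
  [8] addr=0x70 blk=28 s=0: L1-HIT | VC [8]
  [9] addr=0x73 blk=28 s=0: L1-HIT | VC [8]
  [10] addr=0x5d blk=23 s=3: MISS | VC [8, 19]
  [11] addr=0x73 blk=28 s=0: L1-HIT | VC [8, 19]
  [12] addr=0x71 blk=28 s=0: L1-HIT | VC [8, 19]
  [13] addr=0x10 blk=4 s=0: MISS | VC [8, 19, 28]
  [14] addr=0x20 blk=8 s=0: VC-HIT | VC [4, 19, 28]
  [15] addr=0x13 blk=4 s=0: VC-HIT | VC [8, 19, 28]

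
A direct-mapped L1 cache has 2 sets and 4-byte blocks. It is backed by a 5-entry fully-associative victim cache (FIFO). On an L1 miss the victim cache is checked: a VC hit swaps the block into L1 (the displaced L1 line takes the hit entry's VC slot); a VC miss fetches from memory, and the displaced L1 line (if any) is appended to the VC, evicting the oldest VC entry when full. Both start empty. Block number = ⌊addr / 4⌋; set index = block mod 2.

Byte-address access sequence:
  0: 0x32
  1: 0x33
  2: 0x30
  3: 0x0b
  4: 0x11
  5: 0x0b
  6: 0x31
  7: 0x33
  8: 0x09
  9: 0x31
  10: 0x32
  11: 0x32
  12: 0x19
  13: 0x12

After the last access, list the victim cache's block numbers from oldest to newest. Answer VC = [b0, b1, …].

VC = [2, 6, 12]

0: 0x32 (blk 12, set 0) → MISS  vc=[]
1: 0x33 (blk 12, set 0) → L1-HIT  vc=[]
2: 0x30 (blk 12, set 0) → L1-HIT  vc=[]
3: 0xb (blk 2, set 0) → MISS  vc=[12]
4: 0x11 (blk 4, set 0) → MISS  vc=[12, 2]
5: 0xb (blk 2, set 0) → VC-HIT  vc=[12, 4]
6: 0x31 (blk 12, set 0) → VC-HIT  vc=[2, 4]
7: 0x33 (blk 12, set 0) → L1-HIT  vc=[2, 4]
8: 0x9 (blk 2, set 0) → VC-HIT  vc=[12, 4]
9: 0x31 (blk 12, set 0) → VC-HIT  vc=[2, 4]
10: 0x32 (blk 12, set 0) → L1-HIT  vc=[2, 4]
11: 0x32 (blk 12, set 0) → L1-HIT  vc=[2, 4]
12: 0x19 (blk 6, set 0) → MISS  vc=[2, 4, 12]
13: 0x12 (blk 4, set 0) → VC-HIT  vc=[2, 6, 12]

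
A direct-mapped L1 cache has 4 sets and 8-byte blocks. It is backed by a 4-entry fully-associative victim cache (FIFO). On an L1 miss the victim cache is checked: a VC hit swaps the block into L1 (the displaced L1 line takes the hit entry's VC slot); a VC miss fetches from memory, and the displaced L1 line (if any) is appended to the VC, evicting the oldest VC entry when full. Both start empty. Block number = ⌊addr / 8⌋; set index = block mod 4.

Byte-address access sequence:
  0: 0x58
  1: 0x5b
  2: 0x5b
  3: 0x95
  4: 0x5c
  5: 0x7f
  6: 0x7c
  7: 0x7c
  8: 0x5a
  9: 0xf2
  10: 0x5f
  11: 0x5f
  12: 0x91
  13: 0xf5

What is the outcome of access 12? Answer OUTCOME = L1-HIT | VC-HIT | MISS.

0: 0x58 (blk 11, set 3) → MISS  vc=[]
1: 0x5b (blk 11, set 3) → L1-HIT  vc=[]
2: 0x5b (blk 11, set 3) → L1-HIT  vc=[]
3: 0x95 (blk 18, set 2) → MISS  vc=[]
4: 0x5c (blk 11, set 3) → L1-HIT  vc=[]
5: 0x7f (blk 15, set 3) → MISS  vc=[11]
6: 0x7c (blk 15, set 3) → L1-HIT  vc=[11]
7: 0x7c (blk 15, set 3) → L1-HIT  vc=[11]
8: 0x5a (blk 11, set 3) → VC-HIT  vc=[15]
9: 0xf2 (blk 30, set 2) → MISS  vc=[15, 18]
10: 0x5f (blk 11, set 3) → L1-HIT  vc=[15, 18]
11: 0x5f (blk 11, set 3) → L1-HIT  vc=[15, 18]
12: 0x91 (blk 18, set 2) → VC-HIT  vc=[15, 30]
13: 0xf5 (blk 30, set 2) → VC-HIT  vc=[15, 18]

OUTCOME = VC-HIT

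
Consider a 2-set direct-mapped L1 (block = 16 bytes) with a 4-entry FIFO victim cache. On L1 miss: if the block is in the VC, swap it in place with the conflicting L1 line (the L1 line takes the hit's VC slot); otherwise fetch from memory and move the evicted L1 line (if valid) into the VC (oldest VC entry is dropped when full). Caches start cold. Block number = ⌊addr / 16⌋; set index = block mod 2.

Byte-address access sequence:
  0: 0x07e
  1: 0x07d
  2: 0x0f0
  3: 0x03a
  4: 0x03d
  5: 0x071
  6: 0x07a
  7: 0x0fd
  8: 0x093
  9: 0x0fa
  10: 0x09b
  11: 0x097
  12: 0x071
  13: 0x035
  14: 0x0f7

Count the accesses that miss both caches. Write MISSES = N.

MISSES = 4

  [0] addr=0x7e blk=7 s=1: MISS | VC []
  [1] addr=0x7d blk=7 s=1: L1-HIT | VC []
  [2] addr=0xf0 blk=15 s=1: MISS | VC [7]
  [3] addr=0x3a blk=3 s=1: MISS | VC [7, 15]
  [4] addr=0x3d blk=3 s=1: L1-HIT | VC [7, 15]
  [5] addr=0x71 blk=7 s=1: VC-HIT | VC [3, 15]
  [6] addr=0x7a blk=7 s=1: L1-HIT | VC [3, 15]
  [7] addr=0xfd blk=15 s=1: VC-HIT | VC [3, 7]
  [8] addr=0x93 blk=9 s=1: MISS | VC [3, 7, 15]
  [9] addr=0xfa blk=15 s=1: VC-HIT | VC [3, 7, 9]
  [10] addr=0x9b blk=9 s=1: VC-HIT | VC [3, 7, 15]
  [11] addr=0x97 blk=9 s=1: L1-HIT | VC [3, 7, 15]
  [12] addr=0x71 blk=7 s=1: VC-HIT | VC [3, 9, 15]
  [13] addr=0x35 blk=3 s=1: VC-HIT | VC [7, 9, 15]
  [14] addr=0xf7 blk=15 s=1: VC-HIT | VC [7, 9, 3]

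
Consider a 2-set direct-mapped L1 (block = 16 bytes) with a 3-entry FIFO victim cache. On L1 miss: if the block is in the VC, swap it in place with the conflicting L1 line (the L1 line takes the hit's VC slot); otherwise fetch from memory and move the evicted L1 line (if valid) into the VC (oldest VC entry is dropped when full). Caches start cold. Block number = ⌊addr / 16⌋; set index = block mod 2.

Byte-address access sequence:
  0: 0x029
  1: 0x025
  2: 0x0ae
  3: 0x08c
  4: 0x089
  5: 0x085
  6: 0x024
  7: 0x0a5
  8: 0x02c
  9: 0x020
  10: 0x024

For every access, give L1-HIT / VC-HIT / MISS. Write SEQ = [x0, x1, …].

SEQ = [MISS, L1-HIT, MISS, MISS, L1-HIT, L1-HIT, VC-HIT, VC-HIT, VC-HIT, L1-HIT, L1-HIT]

#0 0x29→b2/s0 MISS; vc=[]
#1 0x25→b2/s0 L1-HIT; vc=[]
#2 0xae→b10/s0 MISS; vc=[2]
#3 0x8c→b8/s0 MISS; vc=[2,10]
#4 0x89→b8/s0 L1-HIT; vc=[2,10]
#5 0x85→b8/s0 L1-HIT; vc=[2,10]
#6 0x24→b2/s0 VC-HIT; vc=[8,10]
#7 0xa5→b10/s0 VC-HIT; vc=[8,2]
#8 0x2c→b2/s0 VC-HIT; vc=[8,10]
#9 0x20→b2/s0 L1-HIT; vc=[8,10]
#10 0x24→b2/s0 L1-HIT; vc=[8,10]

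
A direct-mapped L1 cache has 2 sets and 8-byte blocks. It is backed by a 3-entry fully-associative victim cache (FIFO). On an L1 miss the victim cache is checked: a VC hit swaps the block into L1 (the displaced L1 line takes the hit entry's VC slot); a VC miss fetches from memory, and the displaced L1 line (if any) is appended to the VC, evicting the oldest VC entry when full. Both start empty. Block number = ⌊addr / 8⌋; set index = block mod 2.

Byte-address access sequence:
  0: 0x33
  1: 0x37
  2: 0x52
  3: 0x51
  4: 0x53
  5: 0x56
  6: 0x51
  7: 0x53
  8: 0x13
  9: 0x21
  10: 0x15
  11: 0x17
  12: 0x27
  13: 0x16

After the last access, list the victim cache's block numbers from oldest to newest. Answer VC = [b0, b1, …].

  [0] addr=0x33 blk=6 s=0: MISS | VC []
  [1] addr=0x37 blk=6 s=0: L1-HIT | VC []
  [2] addr=0x52 blk=10 s=0: MISS | VC [6]
  [3] addr=0x51 blk=10 s=0: L1-HIT | VC [6]
  [4] addr=0x53 blk=10 s=0: L1-HIT | VC [6]
  [5] addr=0x56 blk=10 s=0: L1-HIT | VC [6]
  [6] addr=0x51 blk=10 s=0: L1-HIT | VC [6]
  [7] addr=0x53 blk=10 s=0: L1-HIT | VC [6]
  [8] addr=0x13 blk=2 s=0: MISS | VC [6, 10]
  [9] addr=0x21 blk=4 s=0: MISS | VC [6, 10, 2]
  [10] addr=0x15 blk=2 s=0: VC-HIT | VC [6, 10, 4]
  [11] addr=0x17 blk=2 s=0: L1-HIT | VC [6, 10, 4]
  [12] addr=0x27 blk=4 s=0: VC-HIT | VC [6, 10, 2]
  [13] addr=0x16 blk=2 s=0: VC-HIT | VC [6, 10, 4]

VC = [6, 10, 4]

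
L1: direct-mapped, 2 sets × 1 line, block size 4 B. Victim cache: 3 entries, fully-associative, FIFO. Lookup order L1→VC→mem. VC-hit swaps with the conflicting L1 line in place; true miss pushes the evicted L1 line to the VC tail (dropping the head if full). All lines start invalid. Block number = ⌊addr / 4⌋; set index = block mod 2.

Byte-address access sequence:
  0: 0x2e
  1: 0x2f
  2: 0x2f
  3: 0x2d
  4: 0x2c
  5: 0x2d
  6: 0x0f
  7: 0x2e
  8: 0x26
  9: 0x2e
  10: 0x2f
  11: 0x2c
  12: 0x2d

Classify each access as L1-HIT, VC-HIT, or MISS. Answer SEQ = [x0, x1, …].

0: 0x2e (blk 11, set 1) → MISS  vc=[]
1: 0x2f (blk 11, set 1) → L1-HIT  vc=[]
2: 0x2f (blk 11, set 1) → L1-HIT  vc=[]
3: 0x2d (blk 11, set 1) → L1-HIT  vc=[]
4: 0x2c (blk 11, set 1) → L1-HIT  vc=[]
5: 0x2d (blk 11, set 1) → L1-HIT  vc=[]
6: 0xf (blk 3, set 1) → MISS  vc=[11]
7: 0x2e (blk 11, set 1) → VC-HIT  vc=[3]
8: 0x26 (blk 9, set 1) → MISS  vc=[3, 11]
9: 0x2e (blk 11, set 1) → VC-HIT  vc=[3, 9]
10: 0x2f (blk 11, set 1) → L1-HIT  vc=[3, 9]
11: 0x2c (blk 11, set 1) → L1-HIT  vc=[3, 9]
12: 0x2d (blk 11, set 1) → L1-HIT  vc=[3, 9]

SEQ = [MISS, L1-HIT, L1-HIT, L1-HIT, L1-HIT, L1-HIT, MISS, VC-HIT, MISS, VC-HIT, L1-HIT, L1-HIT, L1-HIT]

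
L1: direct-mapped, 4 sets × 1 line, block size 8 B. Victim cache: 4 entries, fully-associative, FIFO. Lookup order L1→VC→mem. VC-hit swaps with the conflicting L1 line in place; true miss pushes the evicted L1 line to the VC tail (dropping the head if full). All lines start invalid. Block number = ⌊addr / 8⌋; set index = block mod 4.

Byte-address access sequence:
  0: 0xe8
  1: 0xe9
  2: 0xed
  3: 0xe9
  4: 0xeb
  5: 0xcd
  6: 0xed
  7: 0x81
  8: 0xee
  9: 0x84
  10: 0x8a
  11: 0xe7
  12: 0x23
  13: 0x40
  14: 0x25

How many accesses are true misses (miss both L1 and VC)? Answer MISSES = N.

0: 0xe8 (blk 29, set 1) → MISS  vc=[]
1: 0xe9 (blk 29, set 1) → L1-HIT  vc=[]
2: 0xed (blk 29, set 1) → L1-HIT  vc=[]
3: 0xe9 (blk 29, set 1) → L1-HIT  vc=[]
4: 0xeb (blk 29, set 1) → L1-HIT  vc=[]
5: 0xcd (blk 25, set 1) → MISS  vc=[29]
6: 0xed (blk 29, set 1) → VC-HIT  vc=[25]
7: 0x81 (blk 16, set 0) → MISS  vc=[25]
8: 0xee (blk 29, set 1) → L1-HIT  vc=[25]
9: 0x84 (blk 16, set 0) → L1-HIT  vc=[25]
10: 0x8a (blk 17, set 1) → MISS  vc=[25, 29]
11: 0xe7 (blk 28, set 0) → MISS  vc=[25, 29, 16]
12: 0x23 (blk 4, set 0) → MISS  vc=[25, 29, 16, 28]
13: 0x40 (blk 8, set 0) → MISS  vc=[29, 16, 28, 4]
14: 0x25 (blk 4, set 0) → VC-HIT  vc=[29, 16, 28, 8]

MISSES = 7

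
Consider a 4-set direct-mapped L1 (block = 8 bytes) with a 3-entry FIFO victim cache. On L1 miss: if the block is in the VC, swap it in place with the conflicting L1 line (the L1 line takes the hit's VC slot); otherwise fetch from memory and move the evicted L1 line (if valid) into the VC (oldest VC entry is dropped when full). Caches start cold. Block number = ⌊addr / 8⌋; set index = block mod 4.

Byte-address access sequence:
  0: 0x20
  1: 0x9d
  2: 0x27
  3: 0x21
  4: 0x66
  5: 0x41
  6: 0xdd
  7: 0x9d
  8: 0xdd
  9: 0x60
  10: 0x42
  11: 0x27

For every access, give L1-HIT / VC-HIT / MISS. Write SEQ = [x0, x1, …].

SEQ = [MISS, MISS, L1-HIT, L1-HIT, MISS, MISS, MISS, VC-HIT, VC-HIT, VC-HIT, VC-HIT, VC-HIT]

  [0] addr=0x20 blk=4 s=0: MISS | VC []
  [1] addr=0x9d blk=19 s=3: MISS | VC []
  [2] addr=0x27 blk=4 s=0: L1-HIT | VC []
  [3] addr=0x21 blk=4 s=0: L1-HIT | VC []
  [4] addr=0x66 blk=12 s=0: MISS | VC [4]
  [5] addr=0x41 blk=8 s=0: MISS | VC [4, 12]
  [6] addr=0xdd blk=27 s=3: MISS | VC [4, 12, 19]
  [7] addr=0x9d blk=19 s=3: VC-HIT | VC [4, 12, 27]
  [8] addr=0xdd blk=27 s=3: VC-HIT | VC [4, 12, 19]
  [9] addr=0x60 blk=12 s=0: VC-HIT | VC [4, 8, 19]
  [10] addr=0x42 blk=8 s=0: VC-HIT | VC [4, 12, 19]
  [11] addr=0x27 blk=4 s=0: VC-HIT | VC [8, 12, 19]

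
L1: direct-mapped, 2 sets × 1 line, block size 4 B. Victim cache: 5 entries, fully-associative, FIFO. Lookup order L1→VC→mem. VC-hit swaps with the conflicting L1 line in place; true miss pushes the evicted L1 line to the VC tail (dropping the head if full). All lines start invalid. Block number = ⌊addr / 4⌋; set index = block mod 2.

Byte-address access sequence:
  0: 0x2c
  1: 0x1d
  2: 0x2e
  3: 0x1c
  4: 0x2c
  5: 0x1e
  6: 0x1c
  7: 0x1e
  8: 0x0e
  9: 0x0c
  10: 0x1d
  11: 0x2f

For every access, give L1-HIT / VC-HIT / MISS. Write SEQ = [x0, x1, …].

SEQ = [MISS, MISS, VC-HIT, VC-HIT, VC-HIT, VC-HIT, L1-HIT, L1-HIT, MISS, L1-HIT, VC-HIT, VC-HIT]

#0 0x2c→b11/s1 MISS; vc=[]
#1 0x1d→b7/s1 MISS; vc=[11]
#2 0x2e→b11/s1 VC-HIT; vc=[7]
#3 0x1c→b7/s1 VC-HIT; vc=[11]
#4 0x2c→b11/s1 VC-HIT; vc=[7]
#5 0x1e→b7/s1 VC-HIT; vc=[11]
#6 0x1c→b7/s1 L1-HIT; vc=[11]
#7 0x1e→b7/s1 L1-HIT; vc=[11]
#8 0xe→b3/s1 MISS; vc=[11,7]
#9 0xc→b3/s1 L1-HIT; vc=[11,7]
#10 0x1d→b7/s1 VC-HIT; vc=[11,3]
#11 0x2f→b11/s1 VC-HIT; vc=[7,3]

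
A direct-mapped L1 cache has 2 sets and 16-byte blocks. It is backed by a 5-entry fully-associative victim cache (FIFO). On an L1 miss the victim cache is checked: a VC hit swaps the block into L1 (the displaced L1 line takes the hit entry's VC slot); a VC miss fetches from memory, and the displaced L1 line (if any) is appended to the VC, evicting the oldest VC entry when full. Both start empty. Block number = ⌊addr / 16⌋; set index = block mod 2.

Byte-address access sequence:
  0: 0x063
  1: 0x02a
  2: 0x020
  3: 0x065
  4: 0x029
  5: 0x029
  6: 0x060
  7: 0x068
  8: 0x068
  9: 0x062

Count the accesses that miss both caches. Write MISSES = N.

MISSES = 2

  [0] addr=0x63 blk=6 s=0: MISS | VC []
  [1] addr=0x2a blk=2 s=0: MISS | VC [6]
  [2] addr=0x20 blk=2 s=0: L1-HIT | VC [6]
  [3] addr=0x65 blk=6 s=0: VC-HIT | VC [2]
  [4] addr=0x29 blk=2 s=0: VC-HIT | VC [6]
  [5] addr=0x29 blk=2 s=0: L1-HIT | VC [6]
  [6] addr=0x60 blk=6 s=0: VC-HIT | VC [2]
  [7] addr=0x68 blk=6 s=0: L1-HIT | VC [2]
  [8] addr=0x68 blk=6 s=0: L1-HIT | VC [2]
  [9] addr=0x62 blk=6 s=0: L1-HIT | VC [2]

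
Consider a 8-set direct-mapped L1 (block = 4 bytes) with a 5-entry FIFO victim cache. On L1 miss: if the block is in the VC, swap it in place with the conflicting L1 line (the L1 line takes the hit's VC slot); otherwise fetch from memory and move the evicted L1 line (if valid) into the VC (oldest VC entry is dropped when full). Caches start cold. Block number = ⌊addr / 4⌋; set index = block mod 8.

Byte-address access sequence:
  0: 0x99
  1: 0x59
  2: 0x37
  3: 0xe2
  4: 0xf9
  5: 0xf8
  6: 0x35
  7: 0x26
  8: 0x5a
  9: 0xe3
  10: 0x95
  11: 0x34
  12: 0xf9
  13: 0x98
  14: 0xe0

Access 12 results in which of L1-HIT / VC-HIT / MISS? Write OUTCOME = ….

  [0] addr=0x99 blk=38 s=6: MISS | VC []
  [1] addr=0x59 blk=22 s=6: MISS | VC [38]
  [2] addr=0x37 blk=13 s=5: MISS | VC [38]
  [3] addr=0xe2 blk=56 s=0: MISS | VC [38]
  [4] addr=0xf9 blk=62 s=6: MISS | VC [38, 22]
  [5] addr=0xf8 blk=62 s=6: L1-HIT | VC [38, 22]
  [6] addr=0x35 blk=13 s=5: L1-HIT | VC [38, 22]
  [7] addr=0x26 blk=9 s=1: MISS | VC [38, 22]
  [8] addr=0x5a blk=22 s=6: VC-HIT | VC [38, 62]
  [9] addr=0xe3 blk=56 s=0: L1-HIT | VC [38, 62]
  [10] addr=0x95 blk=37 s=5: MISS | VC [38, 62, 13]
  [11] addr=0x34 blk=13 s=5: VC-HIT | VC [38, 62, 37]
  [12] addr=0xf9 blk=62 s=6: VC-HIT | VC [38, 22, 37]
  [13] addr=0x98 blk=38 s=6: VC-HIT | VC [62, 22, 37]
  [14] addr=0xe0 blk=56 s=0: L1-HIT | VC [62, 22, 37]

OUTCOME = VC-HIT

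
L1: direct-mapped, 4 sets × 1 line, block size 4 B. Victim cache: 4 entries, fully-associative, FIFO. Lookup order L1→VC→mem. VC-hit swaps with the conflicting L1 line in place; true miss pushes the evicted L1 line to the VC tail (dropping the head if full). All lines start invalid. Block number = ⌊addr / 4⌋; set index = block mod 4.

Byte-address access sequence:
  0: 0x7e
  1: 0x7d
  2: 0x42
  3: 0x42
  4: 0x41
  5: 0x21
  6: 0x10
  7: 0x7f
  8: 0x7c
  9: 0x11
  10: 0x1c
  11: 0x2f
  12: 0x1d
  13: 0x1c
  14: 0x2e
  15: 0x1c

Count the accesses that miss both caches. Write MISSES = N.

MISSES = 6

0: 0x7e (blk 31, set 3) → MISS  vc=[]
1: 0x7d (blk 31, set 3) → L1-HIT  vc=[]
2: 0x42 (blk 16, set 0) → MISS  vc=[]
3: 0x42 (blk 16, set 0) → L1-HIT  vc=[]
4: 0x41 (blk 16, set 0) → L1-HIT  vc=[]
5: 0x21 (blk 8, set 0) → MISS  vc=[16]
6: 0x10 (blk 4, set 0) → MISS  vc=[16, 8]
7: 0x7f (blk 31, set 3) → L1-HIT  vc=[16, 8]
8: 0x7c (blk 31, set 3) → L1-HIT  vc=[16, 8]
9: 0x11 (blk 4, set 0) → L1-HIT  vc=[16, 8]
10: 0x1c (blk 7, set 3) → MISS  vc=[16, 8, 31]
11: 0x2f (blk 11, set 3) → MISS  vc=[16, 8, 31, 7]
12: 0x1d (blk 7, set 3) → VC-HIT  vc=[16, 8, 31, 11]
13: 0x1c (blk 7, set 3) → L1-HIT  vc=[16, 8, 31, 11]
14: 0x2e (blk 11, set 3) → VC-HIT  vc=[16, 8, 31, 7]
15: 0x1c (blk 7, set 3) → VC-HIT  vc=[16, 8, 31, 11]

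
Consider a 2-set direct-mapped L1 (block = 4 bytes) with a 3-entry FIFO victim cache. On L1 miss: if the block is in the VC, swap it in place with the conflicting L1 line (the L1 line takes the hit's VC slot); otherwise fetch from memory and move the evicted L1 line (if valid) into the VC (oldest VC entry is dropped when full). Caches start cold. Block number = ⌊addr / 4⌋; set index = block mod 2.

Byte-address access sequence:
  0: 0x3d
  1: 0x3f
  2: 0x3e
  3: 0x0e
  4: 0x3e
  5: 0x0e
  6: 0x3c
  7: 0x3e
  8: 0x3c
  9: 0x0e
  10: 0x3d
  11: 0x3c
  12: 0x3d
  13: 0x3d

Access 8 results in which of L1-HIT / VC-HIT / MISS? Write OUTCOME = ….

  [0] addr=0x3d blk=15 s=1: MISS | VC []
  [1] addr=0x3f blk=15 s=1: L1-HIT | VC []
  [2] addr=0x3e blk=15 s=1: L1-HIT | VC []
  [3] addr=0xe blk=3 s=1: MISS | VC [15]
  [4] addr=0x3e blk=15 s=1: VC-HIT | VC [3]
  [5] addr=0xe blk=3 s=1: VC-HIT | VC [15]
  [6] addr=0x3c blk=15 s=1: VC-HIT | VC [3]
  [7] addr=0x3e blk=15 s=1: L1-HIT | VC [3]
  [8] addr=0x3c blk=15 s=1: L1-HIT | VC [3]
  [9] addr=0xe blk=3 s=1: VC-HIT | VC [15]
  [10] addr=0x3d blk=15 s=1: VC-HIT | VC [3]
  [11] addr=0x3c blk=15 s=1: L1-HIT | VC [3]
  [12] addr=0x3d blk=15 s=1: L1-HIT | VC [3]
  [13] addr=0x3d blk=15 s=1: L1-HIT | VC [3]

OUTCOME = L1-HIT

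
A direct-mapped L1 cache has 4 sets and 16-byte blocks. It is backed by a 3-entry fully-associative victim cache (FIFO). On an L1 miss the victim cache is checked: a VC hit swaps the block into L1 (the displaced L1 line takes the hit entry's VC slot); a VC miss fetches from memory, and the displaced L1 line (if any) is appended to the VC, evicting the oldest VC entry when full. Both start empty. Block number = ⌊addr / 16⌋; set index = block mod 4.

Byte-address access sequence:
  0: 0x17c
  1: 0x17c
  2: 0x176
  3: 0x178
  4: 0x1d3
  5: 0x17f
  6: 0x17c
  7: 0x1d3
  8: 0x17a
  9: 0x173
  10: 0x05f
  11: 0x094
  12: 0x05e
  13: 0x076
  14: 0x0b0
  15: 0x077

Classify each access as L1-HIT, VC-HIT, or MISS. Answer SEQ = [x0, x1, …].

0: 0x17c (blk 23, set 3) → MISS  vc=[]
1: 0x17c (blk 23, set 3) → L1-HIT  vc=[]
2: 0x176 (blk 23, set 3) → L1-HIT  vc=[]
3: 0x178 (blk 23, set 3) → L1-HIT  vc=[]
4: 0x1d3 (blk 29, set 1) → MISS  vc=[]
5: 0x17f (blk 23, set 3) → L1-HIT  vc=[]
6: 0x17c (blk 23, set 3) → L1-HIT  vc=[]
7: 0x1d3 (blk 29, set 1) → L1-HIT  vc=[]
8: 0x17a (blk 23, set 3) → L1-HIT  vc=[]
9: 0x173 (blk 23, set 3) → L1-HIT  vc=[]
10: 0x5f (blk 5, set 1) → MISS  vc=[29]
11: 0x94 (blk 9, set 1) → MISS  vc=[29, 5]
12: 0x5e (blk 5, set 1) → VC-HIT  vc=[29, 9]
13: 0x76 (blk 7, set 3) → MISS  vc=[29, 9, 23]
14: 0xb0 (blk 11, set 3) → MISS  vc=[9, 23, 7]
15: 0x77 (blk 7, set 3) → VC-HIT  vc=[9, 23, 11]

SEQ = [MISS, L1-HIT, L1-HIT, L1-HIT, MISS, L1-HIT, L1-HIT, L1-HIT, L1-HIT, L1-HIT, MISS, MISS, VC-HIT, MISS, MISS, VC-HIT]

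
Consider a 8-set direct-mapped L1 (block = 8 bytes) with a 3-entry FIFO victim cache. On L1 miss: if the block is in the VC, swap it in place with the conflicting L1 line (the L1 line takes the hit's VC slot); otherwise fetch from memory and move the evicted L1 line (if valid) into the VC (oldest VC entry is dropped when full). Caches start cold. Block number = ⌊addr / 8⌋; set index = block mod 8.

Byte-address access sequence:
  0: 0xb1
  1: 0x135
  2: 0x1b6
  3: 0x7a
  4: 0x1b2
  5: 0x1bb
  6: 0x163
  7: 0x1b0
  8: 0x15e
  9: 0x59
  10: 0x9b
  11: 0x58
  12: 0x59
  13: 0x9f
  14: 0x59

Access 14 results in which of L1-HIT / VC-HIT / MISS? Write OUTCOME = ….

OUTCOME = VC-HIT

#0 0xb1→b22/s6 MISS; vc=[]
#1 0x135→b38/s6 MISS; vc=[22]
#2 0x1b6→b54/s6 MISS; vc=[22,38]
#3 0x7a→b15/s7 MISS; vc=[22,38]
#4 0x1b2→b54/s6 L1-HIT; vc=[22,38]
#5 0x1bb→b55/s7 MISS; vc=[22,38,15]
#6 0x163→b44/s4 MISS; vc=[22,38,15]
#7 0x1b0→b54/s6 L1-HIT; vc=[22,38,15]
#8 0x15e→b43/s3 MISS; vc=[22,38,15]
#9 0x59→b11/s3 MISS; vc=[38,15,43]
#10 0x9b→b19/s3 MISS; vc=[15,43,11]
#11 0x58→b11/s3 VC-HIT; vc=[15,43,19]
#12 0x59→b11/s3 L1-HIT; vc=[15,43,19]
#13 0x9f→b19/s3 VC-HIT; vc=[15,43,11]
#14 0x59→b11/s3 VC-HIT; vc=[15,43,19]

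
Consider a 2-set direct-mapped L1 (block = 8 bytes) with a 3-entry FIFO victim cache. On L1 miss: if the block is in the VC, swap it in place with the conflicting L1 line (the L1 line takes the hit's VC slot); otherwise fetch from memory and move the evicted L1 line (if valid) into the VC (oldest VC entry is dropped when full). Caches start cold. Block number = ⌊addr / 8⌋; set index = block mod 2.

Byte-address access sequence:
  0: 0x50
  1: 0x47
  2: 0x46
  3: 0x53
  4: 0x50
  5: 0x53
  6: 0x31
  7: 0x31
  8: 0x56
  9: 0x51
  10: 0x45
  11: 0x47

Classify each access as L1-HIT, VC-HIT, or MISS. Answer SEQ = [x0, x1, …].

  [0] addr=0x50 blk=10 s=0: MISS | VC []
  [1] addr=0x47 blk=8 s=0: MISS | VC [10]
  [2] addr=0x46 blk=8 s=0: L1-HIT | VC [10]
  [3] addr=0x53 blk=10 s=0: VC-HIT | VC [8]
  [4] addr=0x50 blk=10 s=0: L1-HIT | VC [8]
  [5] addr=0x53 blk=10 s=0: L1-HIT | VC [8]
  [6] addr=0x31 blk=6 s=0: MISS | VC [8, 10]
  [7] addr=0x31 blk=6 s=0: L1-HIT | VC [8, 10]
  [8] addr=0x56 blk=10 s=0: VC-HIT | VC [8, 6]
  [9] addr=0x51 blk=10 s=0: L1-HIT | VC [8, 6]
  [10] addr=0x45 blk=8 s=0: VC-HIT | VC [10, 6]
  [11] addr=0x47 blk=8 s=0: L1-HIT | VC [10, 6]

SEQ = [MISS, MISS, L1-HIT, VC-HIT, L1-HIT, L1-HIT, MISS, L1-HIT, VC-HIT, L1-HIT, VC-HIT, L1-HIT]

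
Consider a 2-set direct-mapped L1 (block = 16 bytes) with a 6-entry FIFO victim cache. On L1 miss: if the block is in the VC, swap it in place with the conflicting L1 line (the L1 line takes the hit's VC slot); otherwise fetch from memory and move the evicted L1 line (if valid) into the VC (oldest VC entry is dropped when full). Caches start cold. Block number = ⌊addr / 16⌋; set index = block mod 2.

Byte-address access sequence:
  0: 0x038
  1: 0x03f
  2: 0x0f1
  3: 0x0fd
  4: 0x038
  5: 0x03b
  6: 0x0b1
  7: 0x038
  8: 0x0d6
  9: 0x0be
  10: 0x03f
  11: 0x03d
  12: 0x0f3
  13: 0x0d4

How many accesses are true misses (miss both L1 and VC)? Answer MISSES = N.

0: 0x38 (blk 3, set 1) → MISS  vc=[]
1: 0x3f (blk 3, set 1) → L1-HIT  vc=[]
2: 0xf1 (blk 15, set 1) → MISS  vc=[3]
3: 0xfd (blk 15, set 1) → L1-HIT  vc=[3]
4: 0x38 (blk 3, set 1) → VC-HIT  vc=[15]
5: 0x3b (blk 3, set 1) → L1-HIT  vc=[15]
6: 0xb1 (blk 11, set 1) → MISS  vc=[15, 3]
7: 0x38 (blk 3, set 1) → VC-HIT  vc=[15, 11]
8: 0xd6 (blk 13, set 1) → MISS  vc=[15, 11, 3]
9: 0xbe (blk 11, set 1) → VC-HIT  vc=[15, 13, 3]
10: 0x3f (blk 3, set 1) → VC-HIT  vc=[15, 13, 11]
11: 0x3d (blk 3, set 1) → L1-HIT  vc=[15, 13, 11]
12: 0xf3 (blk 15, set 1) → VC-HIT  vc=[3, 13, 11]
13: 0xd4 (blk 13, set 1) → VC-HIT  vc=[3, 15, 11]

MISSES = 4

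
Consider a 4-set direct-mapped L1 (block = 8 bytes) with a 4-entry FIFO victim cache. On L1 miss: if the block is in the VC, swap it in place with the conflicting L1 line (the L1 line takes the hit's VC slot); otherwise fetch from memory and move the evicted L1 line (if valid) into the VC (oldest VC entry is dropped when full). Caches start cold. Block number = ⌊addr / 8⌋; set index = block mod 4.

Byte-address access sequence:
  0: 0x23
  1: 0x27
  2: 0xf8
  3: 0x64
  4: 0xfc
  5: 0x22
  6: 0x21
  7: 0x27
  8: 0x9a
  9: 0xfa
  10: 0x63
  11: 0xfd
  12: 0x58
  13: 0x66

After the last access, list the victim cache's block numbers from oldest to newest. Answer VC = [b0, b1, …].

VC = [4, 19, 31]

0: 0x23 (blk 4, set 0) → MISS  vc=[]
1: 0x27 (blk 4, set 0) → L1-HIT  vc=[]
2: 0xf8 (blk 31, set 3) → MISS  vc=[]
3: 0x64 (blk 12, set 0) → MISS  vc=[4]
4: 0xfc (blk 31, set 3) → L1-HIT  vc=[4]
5: 0x22 (blk 4, set 0) → VC-HIT  vc=[12]
6: 0x21 (blk 4, set 0) → L1-HIT  vc=[12]
7: 0x27 (blk 4, set 0) → L1-HIT  vc=[12]
8: 0x9a (blk 19, set 3) → MISS  vc=[12, 31]
9: 0xfa (blk 31, set 3) → VC-HIT  vc=[12, 19]
10: 0x63 (blk 12, set 0) → VC-HIT  vc=[4, 19]
11: 0xfd (blk 31, set 3) → L1-HIT  vc=[4, 19]
12: 0x58 (blk 11, set 3) → MISS  vc=[4, 19, 31]
13: 0x66 (blk 12, set 0) → L1-HIT  vc=[4, 19, 31]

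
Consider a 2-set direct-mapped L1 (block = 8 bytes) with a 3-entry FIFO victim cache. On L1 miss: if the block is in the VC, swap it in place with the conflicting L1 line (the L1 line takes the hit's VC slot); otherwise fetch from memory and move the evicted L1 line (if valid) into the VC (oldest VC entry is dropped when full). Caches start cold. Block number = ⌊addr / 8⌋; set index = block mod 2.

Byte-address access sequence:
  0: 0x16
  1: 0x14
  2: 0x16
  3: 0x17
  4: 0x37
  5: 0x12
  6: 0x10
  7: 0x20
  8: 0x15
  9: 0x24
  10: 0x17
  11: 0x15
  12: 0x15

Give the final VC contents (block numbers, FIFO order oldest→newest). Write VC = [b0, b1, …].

VC = [6, 4]

0: 0x16 (blk 2, set 0) → MISS  vc=[]
1: 0x14 (blk 2, set 0) → L1-HIT  vc=[]
2: 0x16 (blk 2, set 0) → L1-HIT  vc=[]
3: 0x17 (blk 2, set 0) → L1-HIT  vc=[]
4: 0x37 (blk 6, set 0) → MISS  vc=[2]
5: 0x12 (blk 2, set 0) → VC-HIT  vc=[6]
6: 0x10 (blk 2, set 0) → L1-HIT  vc=[6]
7: 0x20 (blk 4, set 0) → MISS  vc=[6, 2]
8: 0x15 (blk 2, set 0) → VC-HIT  vc=[6, 4]
9: 0x24 (blk 4, set 0) → VC-HIT  vc=[6, 2]
10: 0x17 (blk 2, set 0) → VC-HIT  vc=[6, 4]
11: 0x15 (blk 2, set 0) → L1-HIT  vc=[6, 4]
12: 0x15 (blk 2, set 0) → L1-HIT  vc=[6, 4]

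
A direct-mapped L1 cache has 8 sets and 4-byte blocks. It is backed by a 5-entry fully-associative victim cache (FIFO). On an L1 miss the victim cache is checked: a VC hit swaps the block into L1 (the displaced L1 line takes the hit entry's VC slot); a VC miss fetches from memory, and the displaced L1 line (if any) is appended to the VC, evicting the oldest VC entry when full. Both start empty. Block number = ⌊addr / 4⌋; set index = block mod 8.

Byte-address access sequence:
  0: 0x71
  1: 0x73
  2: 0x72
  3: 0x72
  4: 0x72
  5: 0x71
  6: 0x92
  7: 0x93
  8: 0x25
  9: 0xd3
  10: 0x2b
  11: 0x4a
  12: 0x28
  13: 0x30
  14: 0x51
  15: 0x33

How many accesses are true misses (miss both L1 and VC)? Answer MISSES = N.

  [0] addr=0x71 blk=28 s=4: MISS | VC []
  [1] addr=0x73 blk=28 s=4: L1-HIT | VC []
  [2] addr=0x72 blk=28 s=4: L1-HIT | VC []
  [3] addr=0x72 blk=28 s=4: L1-HIT | VC []
  [4] addr=0x72 blk=28 s=4: L1-HIT | VC []
  [5] addr=0x71 blk=28 s=4: L1-HIT | VC []
  [6] addr=0x92 blk=36 s=4: MISS | VC [28]
  [7] addr=0x93 blk=36 s=4: L1-HIT | VC [28]
  [8] addr=0x25 blk=9 s=1: MISS | VC [28]
  [9] addr=0xd3 blk=52 s=4: MISS | VC [28, 36]
  [10] addr=0x2b blk=10 s=2: MISS | VC [28, 36]
  [11] addr=0x4a blk=18 s=2: MISS | VC [28, 36, 10]
  [12] addr=0x28 blk=10 s=2: VC-HIT | VC [28, 36, 18]
  [13] addr=0x30 blk=12 s=4: MISS | VC [28, 36, 18, 52]
  [14] addr=0x51 blk=20 s=4: MISS | VC [28, 36, 18, 52, 12]
  [15] addr=0x33 blk=12 s=4: VC-HIT | VC [28, 36, 18, 52, 20]

MISSES = 8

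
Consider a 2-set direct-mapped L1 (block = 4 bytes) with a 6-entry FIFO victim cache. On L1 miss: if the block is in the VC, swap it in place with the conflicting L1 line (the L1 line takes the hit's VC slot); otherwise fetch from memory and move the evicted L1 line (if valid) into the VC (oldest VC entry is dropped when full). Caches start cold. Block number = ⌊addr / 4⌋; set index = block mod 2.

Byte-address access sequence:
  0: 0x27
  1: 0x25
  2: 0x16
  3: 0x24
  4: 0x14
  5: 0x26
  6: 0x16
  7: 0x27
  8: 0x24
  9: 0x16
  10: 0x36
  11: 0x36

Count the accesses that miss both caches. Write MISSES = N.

#0 0x27→b9/s1 MISS; vc=[]
#1 0x25→b9/s1 L1-HIT; vc=[]
#2 0x16→b5/s1 MISS; vc=[9]
#3 0x24→b9/s1 VC-HIT; vc=[5]
#4 0x14→b5/s1 VC-HIT; vc=[9]
#5 0x26→b9/s1 VC-HIT; vc=[5]
#6 0x16→b5/s1 VC-HIT; vc=[9]
#7 0x27→b9/s1 VC-HIT; vc=[5]
#8 0x24→b9/s1 L1-HIT; vc=[5]
#9 0x16→b5/s1 VC-HIT; vc=[9]
#10 0x36→b13/s1 MISS; vc=[9,5]
#11 0x36→b13/s1 L1-HIT; vc=[9,5]

MISSES = 3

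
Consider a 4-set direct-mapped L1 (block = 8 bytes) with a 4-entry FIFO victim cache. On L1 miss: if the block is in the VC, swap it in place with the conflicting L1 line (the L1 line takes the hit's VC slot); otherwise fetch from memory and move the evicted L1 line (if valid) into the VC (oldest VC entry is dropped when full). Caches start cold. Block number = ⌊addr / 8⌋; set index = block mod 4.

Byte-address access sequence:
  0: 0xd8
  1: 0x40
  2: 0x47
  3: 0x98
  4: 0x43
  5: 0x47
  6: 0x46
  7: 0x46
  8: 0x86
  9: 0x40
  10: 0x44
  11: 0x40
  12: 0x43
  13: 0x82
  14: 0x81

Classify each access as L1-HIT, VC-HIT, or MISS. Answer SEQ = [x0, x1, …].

#0 0xd8→b27/s3 MISS; vc=[]
#1 0x40→b8/s0 MISS; vc=[]
#2 0x47→b8/s0 L1-HIT; vc=[]
#3 0x98→b19/s3 MISS; vc=[27]
#4 0x43→b8/s0 L1-HIT; vc=[27]
#5 0x47→b8/s0 L1-HIT; vc=[27]
#6 0x46→b8/s0 L1-HIT; vc=[27]
#7 0x46→b8/s0 L1-HIT; vc=[27]
#8 0x86→b16/s0 MISS; vc=[27,8]
#9 0x40→b8/s0 VC-HIT; vc=[27,16]
#10 0x44→b8/s0 L1-HIT; vc=[27,16]
#11 0x40→b8/s0 L1-HIT; vc=[27,16]
#12 0x43→b8/s0 L1-HIT; vc=[27,16]
#13 0x82→b16/s0 VC-HIT; vc=[27,8]
#14 0x81→b16/s0 L1-HIT; vc=[27,8]

SEQ = [MISS, MISS, L1-HIT, MISS, L1-HIT, L1-HIT, L1-HIT, L1-HIT, MISS, VC-HIT, L1-HIT, L1-HIT, L1-HIT, VC-HIT, L1-HIT]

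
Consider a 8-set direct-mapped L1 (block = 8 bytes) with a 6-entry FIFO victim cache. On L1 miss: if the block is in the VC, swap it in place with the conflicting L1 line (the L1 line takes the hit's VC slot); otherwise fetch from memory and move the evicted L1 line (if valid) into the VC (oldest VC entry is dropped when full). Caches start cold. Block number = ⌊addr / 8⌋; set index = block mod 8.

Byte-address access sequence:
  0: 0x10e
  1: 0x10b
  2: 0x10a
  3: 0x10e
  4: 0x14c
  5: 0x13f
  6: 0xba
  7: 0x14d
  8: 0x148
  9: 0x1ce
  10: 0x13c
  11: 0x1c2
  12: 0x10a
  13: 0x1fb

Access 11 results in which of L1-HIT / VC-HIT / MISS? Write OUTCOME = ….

OUTCOME = MISS

0: 0x10e (blk 33, set 1) → MISS  vc=[]
1: 0x10b (blk 33, set 1) → L1-HIT  vc=[]
2: 0x10a (blk 33, set 1) → L1-HIT  vc=[]
3: 0x10e (blk 33, set 1) → L1-HIT  vc=[]
4: 0x14c (blk 41, set 1) → MISS  vc=[33]
5: 0x13f (blk 39, set 7) → MISS  vc=[33]
6: 0xba (blk 23, set 7) → MISS  vc=[33, 39]
7: 0x14d (blk 41, set 1) → L1-HIT  vc=[33, 39]
8: 0x148 (blk 41, set 1) → L1-HIT  vc=[33, 39]
9: 0x1ce (blk 57, set 1) → MISS  vc=[33, 39, 41]
10: 0x13c (blk 39, set 7) → VC-HIT  vc=[33, 23, 41]
11: 0x1c2 (blk 56, set 0) → MISS  vc=[33, 23, 41]
12: 0x10a (blk 33, set 1) → VC-HIT  vc=[57, 23, 41]
13: 0x1fb (blk 63, set 7) → MISS  vc=[57, 23, 41, 39]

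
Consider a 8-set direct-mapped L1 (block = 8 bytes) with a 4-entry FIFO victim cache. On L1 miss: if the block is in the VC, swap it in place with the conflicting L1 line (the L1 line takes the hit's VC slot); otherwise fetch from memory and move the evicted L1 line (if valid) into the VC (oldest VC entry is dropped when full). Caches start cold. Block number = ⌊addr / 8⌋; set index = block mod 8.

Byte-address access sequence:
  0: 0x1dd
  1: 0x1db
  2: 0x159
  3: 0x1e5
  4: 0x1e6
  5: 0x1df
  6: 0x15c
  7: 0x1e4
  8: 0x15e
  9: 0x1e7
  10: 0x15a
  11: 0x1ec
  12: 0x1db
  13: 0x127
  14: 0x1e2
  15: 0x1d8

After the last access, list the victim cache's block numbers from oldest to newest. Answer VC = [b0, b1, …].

VC = [43, 36]

#0 0x1dd→b59/s3 MISS; vc=[]
#1 0x1db→b59/s3 L1-HIT; vc=[]
#2 0x159→b43/s3 MISS; vc=[59]
#3 0x1e5→b60/s4 MISS; vc=[59]
#4 0x1e6→b60/s4 L1-HIT; vc=[59]
#5 0x1df→b59/s3 VC-HIT; vc=[43]
#6 0x15c→b43/s3 VC-HIT; vc=[59]
#7 0x1e4→b60/s4 L1-HIT; vc=[59]
#8 0x15e→b43/s3 L1-HIT; vc=[59]
#9 0x1e7→b60/s4 L1-HIT; vc=[59]
#10 0x15a→b43/s3 L1-HIT; vc=[59]
#11 0x1ec→b61/s5 MISS; vc=[59]
#12 0x1db→b59/s3 VC-HIT; vc=[43]
#13 0x127→b36/s4 MISS; vc=[43,60]
#14 0x1e2→b60/s4 VC-HIT; vc=[43,36]
#15 0x1d8→b59/s3 L1-HIT; vc=[43,36]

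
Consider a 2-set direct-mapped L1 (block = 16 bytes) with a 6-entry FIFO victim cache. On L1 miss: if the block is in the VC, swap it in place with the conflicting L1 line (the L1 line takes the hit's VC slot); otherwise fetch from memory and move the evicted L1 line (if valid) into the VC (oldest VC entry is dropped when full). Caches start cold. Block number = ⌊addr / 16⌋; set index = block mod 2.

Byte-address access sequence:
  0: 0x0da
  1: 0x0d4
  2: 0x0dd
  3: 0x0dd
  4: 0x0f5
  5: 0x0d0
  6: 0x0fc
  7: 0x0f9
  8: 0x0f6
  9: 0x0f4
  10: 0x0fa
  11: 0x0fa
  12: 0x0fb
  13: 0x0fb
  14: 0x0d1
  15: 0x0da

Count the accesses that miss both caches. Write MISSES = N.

MISSES = 2

0: 0xda (blk 13, set 1) → MISS  vc=[]
1: 0xd4 (blk 13, set 1) → L1-HIT  vc=[]
2: 0xdd (blk 13, set 1) → L1-HIT  vc=[]
3: 0xdd (blk 13, set 1) → L1-HIT  vc=[]
4: 0xf5 (blk 15, set 1) → MISS  vc=[13]
5: 0xd0 (blk 13, set 1) → VC-HIT  vc=[15]
6: 0xfc (blk 15, set 1) → VC-HIT  vc=[13]
7: 0xf9 (blk 15, set 1) → L1-HIT  vc=[13]
8: 0xf6 (blk 15, set 1) → L1-HIT  vc=[13]
9: 0xf4 (blk 15, set 1) → L1-HIT  vc=[13]
10: 0xfa (blk 15, set 1) → L1-HIT  vc=[13]
11: 0xfa (blk 15, set 1) → L1-HIT  vc=[13]
12: 0xfb (blk 15, set 1) → L1-HIT  vc=[13]
13: 0xfb (blk 15, set 1) → L1-HIT  vc=[13]
14: 0xd1 (blk 13, set 1) → VC-HIT  vc=[15]
15: 0xda (blk 13, set 1) → L1-HIT  vc=[15]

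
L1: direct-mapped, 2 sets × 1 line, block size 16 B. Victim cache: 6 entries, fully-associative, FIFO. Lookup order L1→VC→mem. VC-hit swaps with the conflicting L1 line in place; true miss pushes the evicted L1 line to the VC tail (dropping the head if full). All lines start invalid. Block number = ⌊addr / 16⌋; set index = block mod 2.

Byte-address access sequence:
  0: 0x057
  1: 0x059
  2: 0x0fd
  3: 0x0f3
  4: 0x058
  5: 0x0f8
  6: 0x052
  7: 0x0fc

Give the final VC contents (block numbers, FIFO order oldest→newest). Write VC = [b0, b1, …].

0: 0x57 (blk 5, set 1) → MISS  vc=[]
1: 0x59 (blk 5, set 1) → L1-HIT  vc=[]
2: 0xfd (blk 15, set 1) → MISS  vc=[5]
3: 0xf3 (blk 15, set 1) → L1-HIT  vc=[5]
4: 0x58 (blk 5, set 1) → VC-HIT  vc=[15]
5: 0xf8 (blk 15, set 1) → VC-HIT  vc=[5]
6: 0x52 (blk 5, set 1) → VC-HIT  vc=[15]
7: 0xfc (blk 15, set 1) → VC-HIT  vc=[5]

VC = [5]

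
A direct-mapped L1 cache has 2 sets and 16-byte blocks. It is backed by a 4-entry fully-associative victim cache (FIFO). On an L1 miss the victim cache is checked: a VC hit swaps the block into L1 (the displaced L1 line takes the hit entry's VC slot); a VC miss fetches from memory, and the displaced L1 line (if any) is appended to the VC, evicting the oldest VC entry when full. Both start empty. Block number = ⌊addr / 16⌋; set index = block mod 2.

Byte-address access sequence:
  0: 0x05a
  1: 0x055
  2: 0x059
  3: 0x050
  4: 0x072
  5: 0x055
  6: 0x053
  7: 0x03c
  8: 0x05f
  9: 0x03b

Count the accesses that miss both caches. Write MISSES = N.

MISSES = 3

0: 0x5a (blk 5, set 1) → MISS  vc=[]
1: 0x55 (blk 5, set 1) → L1-HIT  vc=[]
2: 0x59 (blk 5, set 1) → L1-HIT  vc=[]
3: 0x50 (blk 5, set 1) → L1-HIT  vc=[]
4: 0x72 (blk 7, set 1) → MISS  vc=[5]
5: 0x55 (blk 5, set 1) → VC-HIT  vc=[7]
6: 0x53 (blk 5, set 1) → L1-HIT  vc=[7]
7: 0x3c (blk 3, set 1) → MISS  vc=[7, 5]
8: 0x5f (blk 5, set 1) → VC-HIT  vc=[7, 3]
9: 0x3b (blk 3, set 1) → VC-HIT  vc=[7, 5]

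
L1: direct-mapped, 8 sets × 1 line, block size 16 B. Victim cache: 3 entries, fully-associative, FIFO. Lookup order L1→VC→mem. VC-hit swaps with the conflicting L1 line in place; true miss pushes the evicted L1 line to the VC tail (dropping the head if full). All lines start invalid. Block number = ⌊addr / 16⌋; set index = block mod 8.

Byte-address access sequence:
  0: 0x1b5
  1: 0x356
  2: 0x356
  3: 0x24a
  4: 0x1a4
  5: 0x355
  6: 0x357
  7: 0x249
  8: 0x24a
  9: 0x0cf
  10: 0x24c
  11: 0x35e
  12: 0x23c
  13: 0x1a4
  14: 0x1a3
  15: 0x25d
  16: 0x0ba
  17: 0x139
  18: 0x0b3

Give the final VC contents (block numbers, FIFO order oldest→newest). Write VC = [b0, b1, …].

  [0] addr=0x1b5 blk=27 s=3: MISS | VC []
  [1] addr=0x356 blk=53 s=5: MISS | VC []
  [2] addr=0x356 blk=53 s=5: L1-HIT | VC []
  [3] addr=0x24a blk=36 s=4: MISS | VC []
  [4] addr=0x1a4 blk=26 s=2: MISS | VC []
  [5] addr=0x355 blk=53 s=5: L1-HIT | VC []
  [6] addr=0x357 blk=53 s=5: L1-HIT | VC []
  [7] addr=0x249 blk=36 s=4: L1-HIT | VC []
  [8] addr=0x24a blk=36 s=4: L1-HIT | VC []
  [9] addr=0xcf blk=12 s=4: MISS | VC [36]
  [10] addr=0x24c blk=36 s=4: VC-HIT | VC [12]
  [11] addr=0x35e blk=53 s=5: L1-HIT | VC [12]
  [12] addr=0x23c blk=35 s=3: MISS | VC [12, 27]
  [13] addr=0x1a4 blk=26 s=2: L1-HIT | VC [12, 27]
  [14] addr=0x1a3 blk=26 s=2: L1-HIT | VC [12, 27]
  [15] addr=0x25d blk=37 s=5: MISS | VC [12, 27, 53]
  [16] addr=0xba blk=11 s=3: MISS | VC [27, 53, 35]
  [17] addr=0x139 blk=19 s=3: MISS | VC [53, 35, 11]
  [18] addr=0xb3 blk=11 s=3: VC-HIT | VC [53, 35, 19]

VC = [53, 35, 19]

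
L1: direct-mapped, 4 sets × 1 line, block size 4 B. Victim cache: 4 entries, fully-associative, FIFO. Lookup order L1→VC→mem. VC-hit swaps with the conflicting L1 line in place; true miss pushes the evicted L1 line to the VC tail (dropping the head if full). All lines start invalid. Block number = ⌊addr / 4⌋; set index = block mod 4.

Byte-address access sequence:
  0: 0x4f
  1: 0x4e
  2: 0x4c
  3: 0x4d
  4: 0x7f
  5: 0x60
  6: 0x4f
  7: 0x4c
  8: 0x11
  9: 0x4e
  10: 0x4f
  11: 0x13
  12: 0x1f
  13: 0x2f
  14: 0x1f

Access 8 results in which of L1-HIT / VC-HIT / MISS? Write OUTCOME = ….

OUTCOME = MISS

  [0] addr=0x4f blk=19 s=3: MISS | VC []
  [1] addr=0x4e blk=19 s=3: L1-HIT | VC []
  [2] addr=0x4c blk=19 s=3: L1-HIT | VC []
  [3] addr=0x4d blk=19 s=3: L1-HIT | VC []
  [4] addr=0x7f blk=31 s=3: MISS | VC [19]
  [5] addr=0x60 blk=24 s=0: MISS | VC [19]
  [6] addr=0x4f blk=19 s=3: VC-HIT | VC [31]
  [7] addr=0x4c blk=19 s=3: L1-HIT | VC [31]
  [8] addr=0x11 blk=4 s=0: MISS | VC [31, 24]
  [9] addr=0x4e blk=19 s=3: L1-HIT | VC [31, 24]
  [10] addr=0x4f blk=19 s=3: L1-HIT | VC [31, 24]
  [11] addr=0x13 blk=4 s=0: L1-HIT | VC [31, 24]
  [12] addr=0x1f blk=7 s=3: MISS | VC [31, 24, 19]
  [13] addr=0x2f blk=11 s=3: MISS | VC [31, 24, 19, 7]
  [14] addr=0x1f blk=7 s=3: VC-HIT | VC [31, 24, 19, 11]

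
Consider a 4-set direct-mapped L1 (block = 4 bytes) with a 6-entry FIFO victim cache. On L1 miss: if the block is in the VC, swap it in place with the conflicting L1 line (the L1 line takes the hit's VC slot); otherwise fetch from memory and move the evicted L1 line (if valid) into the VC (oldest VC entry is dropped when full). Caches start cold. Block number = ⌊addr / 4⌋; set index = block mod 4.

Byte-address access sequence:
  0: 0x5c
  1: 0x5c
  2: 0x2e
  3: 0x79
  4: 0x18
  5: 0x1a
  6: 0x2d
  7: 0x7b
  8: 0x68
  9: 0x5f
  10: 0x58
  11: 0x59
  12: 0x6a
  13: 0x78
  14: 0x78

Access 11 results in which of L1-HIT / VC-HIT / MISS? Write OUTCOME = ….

#0 0x5c→b23/s3 MISS; vc=[]
#1 0x5c→b23/s3 L1-HIT; vc=[]
#2 0x2e→b11/s3 MISS; vc=[23]
#3 0x79→b30/s2 MISS; vc=[23]
#4 0x18→b6/s2 MISS; vc=[23,30]
#5 0x1a→b6/s2 L1-HIT; vc=[23,30]
#6 0x2d→b11/s3 L1-HIT; vc=[23,30]
#7 0x7b→b30/s2 VC-HIT; vc=[23,6]
#8 0x68→b26/s2 MISS; vc=[23,6,30]
#9 0x5f→b23/s3 VC-HIT; vc=[11,6,30]
#10 0x58→b22/s2 MISS; vc=[11,6,30,26]
#11 0x59→b22/s2 L1-HIT; vc=[11,6,30,26]
#12 0x6a→b26/s2 VC-HIT; vc=[11,6,30,22]
#13 0x78→b30/s2 VC-HIT; vc=[11,6,26,22]
#14 0x78→b30/s2 L1-HIT; vc=[11,6,26,22]

OUTCOME = L1-HIT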